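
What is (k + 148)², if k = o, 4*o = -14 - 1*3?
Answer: 330625/16 ≈ 20664.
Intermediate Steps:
o = -17/4 (o = (-14 - 1*3)/4 = (-14 - 3)/4 = (¼)*(-17) = -17/4 ≈ -4.2500)
k = -17/4 ≈ -4.2500
(k + 148)² = (-17/4 + 148)² = (575/4)² = 330625/16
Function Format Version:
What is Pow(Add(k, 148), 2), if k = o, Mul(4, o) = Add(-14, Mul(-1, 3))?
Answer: Rational(330625, 16) ≈ 20664.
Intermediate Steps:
o = Rational(-17, 4) (o = Mul(Rational(1, 4), Add(-14, Mul(-1, 3))) = Mul(Rational(1, 4), Add(-14, -3)) = Mul(Rational(1, 4), -17) = Rational(-17, 4) ≈ -4.2500)
k = Rational(-17, 4) ≈ -4.2500
Pow(Add(k, 148), 2) = Pow(Add(Rational(-17, 4), 148), 2) = Pow(Rational(575, 4), 2) = Rational(330625, 16)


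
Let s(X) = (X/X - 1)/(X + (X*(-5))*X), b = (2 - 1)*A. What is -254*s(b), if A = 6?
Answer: 0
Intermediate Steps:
b = 6 (b = (2 - 1)*6 = 1*6 = 6)
s(X) = 0 (s(X) = (1 - 1)/(X + (-5*X)*X) = 0/(X - 5*X**2) = 0)
-254*s(b) = -254*0 = 0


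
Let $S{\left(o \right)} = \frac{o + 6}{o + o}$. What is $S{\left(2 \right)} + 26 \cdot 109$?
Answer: $2836$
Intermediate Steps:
$S{\left(o \right)} = \frac{6 + o}{2 o}$
$S{\left(2 \right)} + 26 \cdot 109 = \frac{6 + 2}{2 \cdot 2} + 26 \cdot 109 = \frac{1}{2} \cdot \frac{1}{2} \cdot 8 + 2834 = 2 + 2834 = 2836$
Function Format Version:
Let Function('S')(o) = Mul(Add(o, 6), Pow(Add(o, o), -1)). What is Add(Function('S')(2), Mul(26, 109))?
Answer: 2836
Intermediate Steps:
Function('S')(o) = Mul(Rational(1, 2), Pow(o, -1), Add(6, o)) (Function('S')(o) = Mul(Add(6, o), Pow(Mul(2, o), -1)) = Mul(Add(6, o), Mul(Rational(1, 2), Pow(o, -1))) = Mul(Rational(1, 2), Pow(o, -1), Add(6, o)))
Add(Function('S')(2), Mul(26, 109)) = Add(Mul(Rational(1, 2), Pow(2, -1), Add(6, 2)), Mul(26, 109)) = Add(Mul(Rational(1, 2), Rational(1, 2), 8), 2834) = Add(2, 2834) = 2836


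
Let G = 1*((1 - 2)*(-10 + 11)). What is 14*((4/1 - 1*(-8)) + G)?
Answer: 154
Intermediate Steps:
G = -1 (G = 1*(-1*1) = 1*(-1) = -1)
14*((4/1 - 1*(-8)) + G) = 14*((4/1 - 1*(-8)) - 1) = 14*((4*1 + 8) - 1) = 14*((4 + 8) - 1) = 14*(12 - 1) = 14*11 = 154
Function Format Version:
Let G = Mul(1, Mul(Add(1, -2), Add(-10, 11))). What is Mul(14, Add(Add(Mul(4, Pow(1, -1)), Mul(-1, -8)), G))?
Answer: 154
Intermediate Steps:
G = -1 (G = Mul(1, Mul(-1, 1)) = Mul(1, -1) = -1)
Mul(14, Add(Add(Mul(4, Pow(1, -1)), Mul(-1, -8)), G)) = Mul(14, Add(Add(Mul(4, Pow(1, -1)), Mul(-1, -8)), -1)) = Mul(14, Add(Add(Mul(4, 1), 8), -1)) = Mul(14, Add(Add(4, 8), -1)) = Mul(14, Add(12, -1)) = Mul(14, 11) = 154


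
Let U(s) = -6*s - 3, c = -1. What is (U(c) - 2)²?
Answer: 1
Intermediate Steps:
U(s) = -3 - 6*s
(U(c) - 2)² = ((-3 - 6*(-1)) - 2)² = ((-3 + 6) - 2)² = (3 - 2)² = 1² = 1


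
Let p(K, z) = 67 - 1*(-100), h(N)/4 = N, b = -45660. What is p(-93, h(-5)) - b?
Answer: 45827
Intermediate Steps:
h(N) = 4*N
p(K, z) = 167 (p(K, z) = 67 + 100 = 167)
p(-93, h(-5)) - b = 167 - 1*(-45660) = 167 + 45660 = 45827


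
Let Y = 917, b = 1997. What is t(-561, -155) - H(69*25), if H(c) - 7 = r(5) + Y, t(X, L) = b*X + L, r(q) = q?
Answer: -1121401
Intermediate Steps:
t(X, L) = L + 1997*X (t(X, L) = 1997*X + L = L + 1997*X)
H(c) = 929 (H(c) = 7 + (5 + 917) = 7 + 922 = 929)
t(-561, -155) - H(69*25) = (-155 + 1997*(-561)) - 1*929 = (-155 - 1120317) - 929 = -1120472 - 929 = -1121401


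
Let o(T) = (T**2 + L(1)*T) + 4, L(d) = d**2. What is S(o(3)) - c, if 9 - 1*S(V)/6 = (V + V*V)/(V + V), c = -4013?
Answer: 4016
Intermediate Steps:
o(T) = 4 + T + T**2 (o(T) = (T**2 + 1**2*T) + 4 = (T**2 + 1*T) + 4 = (T**2 + T) + 4 = (T + T**2) + 4 = 4 + T + T**2)
S(V) = 54 - 3*(V + V**2)/V (S(V) = 54 - 6*(V + V*V)/(V + V) = 54 - 6*(V + V**2)/(2*V) = 54 - 6*(V + V**2)*1/(2*V) = 54 - 3*(V + V**2)/V)
S(o(3)) - c = (51 - 3*(4 + 3 + 3**2)) - 1*(-4013) = (51 - 3*(4 + 3 + 9)) + 4013 = (51 - 3*16) + 4013 = (51 - 48) + 4013 = 3 + 4013 = 4016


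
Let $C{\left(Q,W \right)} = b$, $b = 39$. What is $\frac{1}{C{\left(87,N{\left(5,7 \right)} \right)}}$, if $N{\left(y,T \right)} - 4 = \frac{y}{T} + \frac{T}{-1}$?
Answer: $\frac{1}{39} \approx 0.025641$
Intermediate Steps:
$N{\left(y,T \right)} = 4 - T + \frac{y}{T}$ ($N{\left(y,T \right)} = 4 + \left(\frac{y}{T} + \frac{T}{-1}\right) = 4 + \left(\frac{y}{T} + T \left(-1\right)\right) = 4 - \left(T - \frac{y}{T}\right) = 4 - T + \frac{y}{T}$)
$C{\left(Q,W \right)} = 39$
$\frac{1}{C{\left(87,N{\left(5,7 \right)} \right)}} = \frac{1}{39}$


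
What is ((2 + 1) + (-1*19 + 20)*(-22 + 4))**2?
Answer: 225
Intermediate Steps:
((2 + 1) + (-1*19 + 20)*(-22 + 4))**2 = (3 + (-19 + 20)*(-18))**2 = (3 + 1*(-18))**2 = (3 - 18)**2 = (-15)**2 = 225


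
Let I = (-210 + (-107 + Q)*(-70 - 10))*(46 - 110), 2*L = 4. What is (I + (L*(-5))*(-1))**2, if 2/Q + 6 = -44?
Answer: 7144790004676/25 ≈ 2.8579e+11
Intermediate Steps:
L = 2 (L = (1/2)*4 = 2)
Q = -1/25 (Q = 2/(-6 - 44) = 2/(-50) = 2*(-1/50) = -1/25 ≈ -0.040000)
I = -2673024/5 (I = (-210 + (-107 - 1/25)*(-70 - 10))*(46 - 110) = (-210 - 2676/25*(-80))*(-64) = (-210 + 42816/5)*(-64) = (41766/5)*(-64) = -2673024/5 ≈ -5.3461e+5)
(I + (L*(-5))*(-1))**2 = (-2673024/5 + (2*(-5))*(-1))**2 = (-2673024/5 - 10*(-1))**2 = (-2673024/5 + 10)**2 = (-2672974/5)**2 = 7144790004676/25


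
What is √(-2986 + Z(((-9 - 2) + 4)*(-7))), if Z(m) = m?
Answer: I*√2937 ≈ 54.194*I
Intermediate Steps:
√(-2986 + Z(((-9 - 2) + 4)*(-7))) = √(-2986 + ((-9 - 2) + 4)*(-7)) = √(-2986 + (-11 + 4)*(-7)) = √(-2986 - 7*(-7)) = √(-2986 + 49) = √(-2937) = I*√2937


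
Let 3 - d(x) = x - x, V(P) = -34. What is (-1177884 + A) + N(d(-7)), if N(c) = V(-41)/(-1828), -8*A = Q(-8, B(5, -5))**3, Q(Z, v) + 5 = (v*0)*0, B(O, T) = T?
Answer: -4306286711/3656 ≈ -1.1779e+6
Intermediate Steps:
d(x) = 3 (d(x) = 3 - (x - x) = 3 - 1*0 = 3 + 0 = 3)
Q(Z, v) = -5 (Q(Z, v) = -5 + (v*0)*0 = -5 + 0*0 = -5 + 0 = -5)
A = 125/8 (A = -1/8*(-5)**3 = -1/8*(-125) = 125/8 ≈ 15.625)
N(c) = 17/914 (N(c) = -34/(-1828) = -34*(-1/1828) = 17/914)
(-1177884 + A) + N(d(-7)) = (-1177884 + 125/8) + 17/914 = -9422947/8 + 17/914 = -4306286711/3656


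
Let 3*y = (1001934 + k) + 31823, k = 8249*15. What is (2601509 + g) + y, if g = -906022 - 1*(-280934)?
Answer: 7086755/3 ≈ 2.3623e+6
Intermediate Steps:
g = -625088 (g = -906022 + 280934 = -625088)
k = 123735
y = 1157492/3 (y = ((1001934 + 123735) + 31823)/3 = (1125669 + 31823)/3 = (1/3)*1157492 = 1157492/3 ≈ 3.8583e+5)
(2601509 + g) + y = (2601509 - 625088) + 1157492/3 = 1976421 + 1157492/3 = 7086755/3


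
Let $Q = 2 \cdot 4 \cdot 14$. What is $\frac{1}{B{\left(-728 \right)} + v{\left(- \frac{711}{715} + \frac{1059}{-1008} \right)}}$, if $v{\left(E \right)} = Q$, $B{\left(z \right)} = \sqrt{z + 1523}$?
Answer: $\frac{112}{11749} - \frac{\sqrt{795}}{11749} \approx 0.0071329$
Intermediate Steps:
$Q = 112$ ($Q = 8 \cdot 14 = 112$)
$B{\left(z \right)} = \sqrt{1523 + z}$
$v{\left(E \right)} = 112$
$\frac{1}{B{\left(-728 \right)} + v{\left(- \frac{711}{715} + \frac{1059}{-1008} \right)}} = \frac{1}{\sqrt{1523 - 728} + 112} = \frac{1}{\sqrt{795} + 112} = \frac{1}{112 + \sqrt{795}}$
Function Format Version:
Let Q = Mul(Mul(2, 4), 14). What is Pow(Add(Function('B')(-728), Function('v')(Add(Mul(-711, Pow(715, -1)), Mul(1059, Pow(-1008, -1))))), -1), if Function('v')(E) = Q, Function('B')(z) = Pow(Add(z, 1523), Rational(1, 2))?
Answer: Add(Rational(112, 11749), Mul(Rational(-1, 11749), Pow(795, Rational(1, 2)))) ≈ 0.0071329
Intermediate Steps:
Q = 112 (Q = Mul(8, 14) = 112)
Function('B')(z) = Pow(Add(1523, z), Rational(1, 2))
Function('v')(E) = 112
Pow(Add(Function('B')(-728), Function('v')(Add(Mul(-711, Pow(715, -1)), Mul(1059, Pow(-1008, -1))))), -1) = Pow(Add(Pow(Add(1523, -728), Rational(1, 2)), 112), -1) = Pow(Add(Pow(795, Rational(1, 2)), 112), -1) = Pow(Add(112, Pow(795, Rational(1, 2))), -1)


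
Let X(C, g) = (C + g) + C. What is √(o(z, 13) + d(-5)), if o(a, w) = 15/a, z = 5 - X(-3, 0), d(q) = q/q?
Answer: √286/11 ≈ 1.5374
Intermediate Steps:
d(q) = 1
X(C, g) = g + 2*C
z = 11 (z = 5 - (0 + 2*(-3)) = 5 - (0 - 6) = 5 - 1*(-6) = 5 + 6 = 11)
√(o(z, 13) + d(-5)) = √(15/11 + 1) = √(26/11) = √286/11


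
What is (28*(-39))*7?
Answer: -7644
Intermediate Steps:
(28*(-39))*7 = -1092*7 = -7644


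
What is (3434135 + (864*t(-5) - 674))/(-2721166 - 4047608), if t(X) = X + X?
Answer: -1141607/2256258 ≈ -0.50597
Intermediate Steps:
t(X) = 2*X
(3434135 + (864*t(-5) - 674))/(-2721166 - 4047608) = (3434135 + (864*(2*(-5)) - 674))/(-2721166 - 4047608) = (3434135 + (864*(-10) - 674))/(-6768774) = (3434135 + (-8640 - 674))*(-1/6768774) = (3434135 - 9314)*(-1/6768774) = 3424821*(-1/6768774) = -1141607/2256258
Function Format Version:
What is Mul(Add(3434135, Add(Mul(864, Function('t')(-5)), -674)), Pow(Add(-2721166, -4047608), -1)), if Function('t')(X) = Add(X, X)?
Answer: Rational(-1141607, 2256258) ≈ -0.50597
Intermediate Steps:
Function('t')(X) = Mul(2, X)
Mul(Add(3434135, Add(Mul(864, Function('t')(-5)), -674)), Pow(Add(-2721166, -4047608), -1)) = Mul(Add(3434135, Add(Mul(864, Mul(2, -5)), -674)), Pow(Add(-2721166, -4047608), -1)) = Mul(Add(3434135, Add(Mul(864, -10), -674)), Pow(-6768774, -1)) = Mul(Add(3434135, Add(-8640, -674)), Rational(-1, 6768774)) = Mul(Add(3434135, -9314), Rational(-1, 6768774)) = Mul(3424821, Rational(-1, 6768774)) = Rational(-1141607, 2256258)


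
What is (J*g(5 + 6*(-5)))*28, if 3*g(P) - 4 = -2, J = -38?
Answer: -2128/3 ≈ -709.33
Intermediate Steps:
g(P) = ⅔ (g(P) = 4/3 + (⅓)*(-2) = 4/3 - ⅔ = ⅔)
(J*g(5 + 6*(-5)))*28 = -38*⅔*28 = -76/3*28 = -2128/3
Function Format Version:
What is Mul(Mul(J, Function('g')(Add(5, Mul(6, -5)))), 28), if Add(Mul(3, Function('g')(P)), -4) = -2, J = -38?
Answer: Rational(-2128, 3) ≈ -709.33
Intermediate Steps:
Function('g')(P) = Rational(2, 3) (Function('g')(P) = Add(Rational(4, 3), Mul(Rational(1, 3), -2)) = Add(Rational(4, 3), Rational(-2, 3)) = Rational(2, 3))
Mul(Mul(J, Function('g')(Add(5, Mul(6, -5)))), 28) = Mul(Mul(-38, Rational(2, 3)), 28) = Mul(Rational(-76, 3), 28) = Rational(-2128, 3)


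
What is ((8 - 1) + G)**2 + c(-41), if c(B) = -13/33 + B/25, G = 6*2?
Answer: 296147/825 ≈ 358.97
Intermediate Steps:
G = 12
c(B) = -13/33 + B/25 (c(B) = -13*1/33 + B*(1/25) = -13/33 + B/25)
((8 - 1) + G)**2 + c(-41) = ((8 - 1) + 12)**2 + (-13/33 + (1/25)*(-41)) = (7 + 12)**2 + (-13/33 - 41/25) = 19**2 - 1678/825 = 361 - 1678/825 = 296147/825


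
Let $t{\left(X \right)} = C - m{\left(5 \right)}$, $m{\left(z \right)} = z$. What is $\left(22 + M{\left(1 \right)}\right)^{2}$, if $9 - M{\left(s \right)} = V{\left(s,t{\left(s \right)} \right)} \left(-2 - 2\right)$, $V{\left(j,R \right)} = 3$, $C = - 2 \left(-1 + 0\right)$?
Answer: $1849$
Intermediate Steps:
$C = 2$ ($C = \left(-2\right) \left(-1\right) = 2$)
$t{\left(X \right)} = -3$ ($t{\left(X \right)} = 2 - 5 = -3$)
$M{\left(s \right)} = 21$ ($M{\left(s \right)} = 9 - 3 \left(-2 - 2\right) = 9 - 3 \left(-4\right) = 9 - -12 = 9 + 12 = 21$)
$\left(22 + M{\left(1 \right)}\right)^{2} = \left(22 + 21\right)^{2} = 43^{2} = 1849$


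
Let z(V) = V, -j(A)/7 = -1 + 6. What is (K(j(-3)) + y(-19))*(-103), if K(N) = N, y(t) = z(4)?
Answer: 3193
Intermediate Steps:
j(A) = -35 (j(A) = -7*(-1 + 6) = -7*5 = -35)
y(t) = 4
(K(j(-3)) + y(-19))*(-103) = (-35 + 4)*(-103) = -31*(-103) = 3193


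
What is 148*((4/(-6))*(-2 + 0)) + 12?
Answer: 628/3 ≈ 209.33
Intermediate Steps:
148*((4/(-6))*(-2 + 0)) + 12 = 148*((4*(-1/6))*(-2)) + 12 = 148*(-2/3*(-2)) + 12 = 148*(4/3) + 12 = 592/3 + 12 = 628/3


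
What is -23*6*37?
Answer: -5106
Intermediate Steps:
-23*6*37 = -138*37 = -5106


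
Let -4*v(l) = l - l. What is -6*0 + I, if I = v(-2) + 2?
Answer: 2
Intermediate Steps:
v(l) = 0 (v(l) = -(l - l)/4 = -¼*0 = 0)
I = 2 (I = 0 + 2 = 2)
-6*0 + I = -6*0 + 2 = 0 + 2 = 2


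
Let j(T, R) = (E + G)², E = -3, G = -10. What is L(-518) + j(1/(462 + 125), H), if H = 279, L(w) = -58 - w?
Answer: 629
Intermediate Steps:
j(T, R) = 169 (j(T, R) = (-3 - 10)² = (-13)² = 169)
L(-518) + j(1/(462 + 125), H) = (-58 - 1*(-518)) + 169 = (-58 + 518) + 169 = 460 + 169 = 629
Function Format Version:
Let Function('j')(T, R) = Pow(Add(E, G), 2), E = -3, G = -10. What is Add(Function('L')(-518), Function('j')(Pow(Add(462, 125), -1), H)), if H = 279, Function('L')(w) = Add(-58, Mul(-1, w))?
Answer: 629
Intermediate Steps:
Function('j')(T, R) = 169 (Function('j')(T, R) = Pow(Add(-3, -10), 2) = Pow(-13, 2) = 169)
Add(Function('L')(-518), Function('j')(Pow(Add(462, 125), -1), H)) = Add(Add(-58, Mul(-1, -518)), 169) = Add(Add(-58, 518), 169) = Add(460, 169) = 629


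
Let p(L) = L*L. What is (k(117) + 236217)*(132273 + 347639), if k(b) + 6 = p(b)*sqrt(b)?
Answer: 113360493432 + 19708546104*sqrt(13) ≈ 1.8442e+11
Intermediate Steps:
p(L) = L**2
k(b) = -6 + b**(5/2) (k(b) = -6 + b**2*sqrt(b) = -6 + b**(5/2))
(k(117) + 236217)*(132273 + 347639) = ((-6 + 117**(5/2)) + 236217)*(132273 + 347639) = ((-6 + 41067*sqrt(13)) + 236217)*479912 = (236211 + 41067*sqrt(13))*479912 = 113360493432 + 19708546104*sqrt(13)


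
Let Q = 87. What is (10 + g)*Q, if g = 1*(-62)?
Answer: -4524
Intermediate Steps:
g = -62
(10 + g)*Q = (10 - 62)*87 = -52*87 = -4524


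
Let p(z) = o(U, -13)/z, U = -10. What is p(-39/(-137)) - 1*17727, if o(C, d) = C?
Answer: -692723/39 ≈ -17762.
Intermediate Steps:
p(z) = -10/z
p(-39/(-137)) - 1*17727 = -10/((-39/(-137))) - 1*17727 = -10/((-39*(-1/137))) - 17727 = -10/39/137 - 17727 = -10*137/39 - 17727 = -1370/39 - 17727 = -692723/39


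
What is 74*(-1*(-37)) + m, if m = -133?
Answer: 2605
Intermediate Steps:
74*(-1*(-37)) + m = 74*(-1*(-37)) - 133 = 74*37 - 133 = 2738 - 133 = 2605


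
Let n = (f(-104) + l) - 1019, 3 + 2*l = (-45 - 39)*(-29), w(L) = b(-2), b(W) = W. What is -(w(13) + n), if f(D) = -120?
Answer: -151/2 ≈ -75.500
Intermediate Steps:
w(L) = -2
l = 2433/2 (l = -3/2 + ((-45 - 39)*(-29))/2 = -3/2 + (-84*(-29))/2 = -3/2 + (½)*2436 = -3/2 + 1218 = 2433/2 ≈ 1216.5)
n = 155/2 (n = (-120 + 2433/2) - 1019 = 2193/2 - 1019 = 155/2 ≈ 77.500)
-(w(13) + n) = -(-2 + 155/2) = -1*151/2 = -151/2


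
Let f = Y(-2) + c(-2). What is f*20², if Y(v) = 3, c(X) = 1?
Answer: 1600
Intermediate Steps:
f = 4 (f = 3 + 1 = 4)
f*20² = 4*20² = 4*400 = 1600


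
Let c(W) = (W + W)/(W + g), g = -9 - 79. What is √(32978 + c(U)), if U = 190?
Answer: 2*√21446367/51 ≈ 181.61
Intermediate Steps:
g = -88
c(W) = 2*W/(-88 + W) (c(W) = (W + W)/(W - 88) = (2*W)/(-88 + W) = 2*W/(-88 + W))
√(32978 + c(U)) = √(32978 + 2*190/(-88 + 190)) = √(32978 + 2*190/102) = √(32978 + 2*190*(1/102)) = √(32978 + 190/51) = √(1682068/51) = 2*√21446367/51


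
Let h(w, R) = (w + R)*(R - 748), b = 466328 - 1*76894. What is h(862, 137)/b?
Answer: -610389/389434 ≈ -1.5674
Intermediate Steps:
b = 389434 (b = 466328 - 76894 = 389434)
h(w, R) = (-748 + R)*(R + w) (h(w, R) = (R + w)*(-748 + R) = (-748 + R)*(R + w))
h(862, 137)/b = (137**2 - 748*137 - 748*862 + 137*862)/389434 = (18769 - 102476 - 644776 + 118094)*(1/389434) = -610389*1/389434 = -610389/389434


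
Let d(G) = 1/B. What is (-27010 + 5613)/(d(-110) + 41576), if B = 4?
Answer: -85588/166305 ≈ -0.51464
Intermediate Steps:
d(G) = ¼ (d(G) = 1/4 = ¼)
(-27010 + 5613)/(d(-110) + 41576) = (-27010 + 5613)/(¼ + 41576) = -21397/166305/4 = -21397*4/166305 = -85588/166305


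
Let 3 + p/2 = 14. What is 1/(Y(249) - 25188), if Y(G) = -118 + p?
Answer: -1/25284 ≈ -3.9551e-5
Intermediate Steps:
p = 22 (p = -6 + 2*14 = -6 + 28 = 22)
Y(G) = -96 (Y(G) = -118 + 22 = -96)
1/(Y(249) - 25188) = 1/(-96 - 25188) = 1/(-25284) = -1/25284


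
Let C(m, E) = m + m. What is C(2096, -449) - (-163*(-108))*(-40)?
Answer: 708352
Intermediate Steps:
C(m, E) = 2*m
C(2096, -449) - (-163*(-108))*(-40) = 2*2096 - (-163*(-108))*(-40) = 4192 - 17604*(-40) = 4192 - 1*(-704160) = 4192 + 704160 = 708352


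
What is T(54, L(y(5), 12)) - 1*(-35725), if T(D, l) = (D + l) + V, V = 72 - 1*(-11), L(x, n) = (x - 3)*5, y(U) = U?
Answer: 35872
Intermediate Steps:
L(x, n) = -15 + 5*x (L(x, n) = (-3 + x)*5 = -15 + 5*x)
V = 83 (V = 72 + 11 = 83)
T(D, l) = 83 + D + l (T(D, l) = (D + l) + 83 = 83 + D + l)
T(54, L(y(5), 12)) - 1*(-35725) = (83 + 54 + (-15 + 5*5)) - 1*(-35725) = (83 + 54 + (-15 + 25)) + 35725 = (83 + 54 + 10) + 35725 = 147 + 35725 = 35872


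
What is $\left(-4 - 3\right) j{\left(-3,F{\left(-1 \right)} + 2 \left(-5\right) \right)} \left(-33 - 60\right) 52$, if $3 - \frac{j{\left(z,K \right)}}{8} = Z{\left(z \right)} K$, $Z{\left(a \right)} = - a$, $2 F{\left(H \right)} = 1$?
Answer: $8530704$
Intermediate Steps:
$F{\left(H \right)} = \frac{1}{2}$ ($F{\left(H \right)} = \frac{1}{2} \cdot 1 = \frac{1}{2}$)
$j{\left(z,K \right)} = 24 + 8 K z$ ($j{\left(z,K \right)} = 24 - 8 - z K = 24 - 8 \left(- K z\right) = 24 + 8 K z$)
$\left(-4 - 3\right) j{\left(-3,F{\left(-1 \right)} + 2 \left(-5\right) \right)} \left(-33 - 60\right) 52 = \left(-4 - 3\right) \left(24 + 8 \left(\frac{1}{2} + 2 \left(-5\right)\right) \left(-3\right)\right) \left(-33 - 60\right) 52 = - 7 \left(24 + 8 \left(\frac{1}{2} - 10\right) \left(-3\right)\right) \left(-33 - 60\right) 52 = - 7 \left(24 + 8 \left(- \frac{19}{2}\right) \left(-3\right)\right) \left(-93\right) 52 = - 7 \left(24 + 228\right) \left(-93\right) 52 = \left(-7\right) 252 \left(-93\right) 52 = \left(-1764\right) \left(-93\right) 52 = 164052 \cdot 52 = 8530704$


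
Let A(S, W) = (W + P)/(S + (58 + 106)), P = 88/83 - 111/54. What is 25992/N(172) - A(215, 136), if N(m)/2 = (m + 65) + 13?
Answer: 3654124423/70778250 ≈ 51.628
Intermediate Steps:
N(m) = 156 + 2*m (N(m) = 2*((m + 65) + 13) = 2*((65 + m) + 13) = 2*(78 + m) = 156 + 2*m)
P = -1487/1494 (P = 88*(1/83) - 111*1/54 = 88/83 - 37/18 = -1487/1494 ≈ -0.99531)
A(S, W) = (-1487/1494 + W)/(164 + S) (A(S, W) = (W - 1487/1494)/(S + (58 + 106)) = (-1487/1494 + W)/(S + 164) = (-1487/1494 + W)/(164 + S))
25992/N(172) - A(215, 136) = 25992/(156 + 2*172) - (-1487/1494 + 136)/(164 + 215) = 25992/(156 + 344) - 201697/(379*1494) = 25992/500 - 201697/(379*1494) = 25992*(1/500) - 1*201697/566226 = 6498/125 - 201697/566226 = 3654124423/70778250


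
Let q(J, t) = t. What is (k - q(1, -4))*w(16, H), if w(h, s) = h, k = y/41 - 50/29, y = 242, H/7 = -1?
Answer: 155584/1189 ≈ 130.85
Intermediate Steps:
H = -7 (H = 7*(-1) = -7)
k = 4968/1189 (k = 242/41 - 50/29 = 4968/1189 ≈ 4.1783)
(k - q(1, -4))*w(16, H) = (4968/1189 - 1*(-4))*16 = (4968/1189 + 4)*16 = (9724/1189)*16 = 155584/1189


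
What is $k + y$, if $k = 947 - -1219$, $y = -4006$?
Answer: $-1840$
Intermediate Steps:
$k = 2166$ ($k = 947 + 1219 = 2166$)
$k + y = 2166 - 4006 = -1840$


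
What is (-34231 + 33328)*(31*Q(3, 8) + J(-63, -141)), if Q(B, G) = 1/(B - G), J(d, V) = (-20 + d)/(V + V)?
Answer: 2506427/470 ≈ 5332.8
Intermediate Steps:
J(d, V) = (-20 + d)/(2*V) (J(d, V) = (-20 + d)/((2*V)) = (-20 + d)*(1/(2*V)) = (-20 + d)/(2*V))
(-34231 + 33328)*(31*Q(3, 8) + J(-63, -141)) = (-34231 + 33328)*(31/(3 - 1*8) + (½)*(-20 - 63)/(-141)) = -903*(31/(3 - 8) + (½)*(-1/141)*(-83)) = -903*(31/(-5) + 83/282) = -903*(31*(-⅕) + 83/282) = -903*(-31/5 + 83/282) = -903*(-8327/1410) = 2506427/470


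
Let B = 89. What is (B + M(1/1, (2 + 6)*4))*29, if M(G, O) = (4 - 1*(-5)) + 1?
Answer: 2871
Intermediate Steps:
M(G, O) = 10 (M(G, O) = (4 + 5) + 1 = 9 + 1 = 10)
(B + M(1/1, (2 + 6)*4))*29 = (89 + 10)*29 = 99*29 = 2871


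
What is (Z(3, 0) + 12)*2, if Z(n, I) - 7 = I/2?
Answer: 38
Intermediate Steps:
Z(n, I) = 7 + I/2
(Z(3, 0) + 12)*2 = ((7 + (1/2)*0) + 12)*2 = ((7 + 0) + 12)*2 = (7 + 12)*2 = 19*2 = 38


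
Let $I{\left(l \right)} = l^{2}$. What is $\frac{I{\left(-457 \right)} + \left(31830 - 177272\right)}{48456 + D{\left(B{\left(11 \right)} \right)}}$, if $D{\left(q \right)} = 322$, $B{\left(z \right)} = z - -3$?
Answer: $\frac{63407}{48778} \approx 1.2999$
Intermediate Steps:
$B{\left(z \right)} = 3 + z$ ($B{\left(z \right)} = z + 3 = 3 + z$)
$\frac{I{\left(-457 \right)} + \left(31830 - 177272\right)}{48456 + D{\left(B{\left(11 \right)} \right)}} = \frac{\left(-457\right)^{2} + \left(31830 - 177272\right)}{48456 + 322} = \frac{208849 - 145442}{48778} = 63407 \cdot \frac{1}{48778} = \frac{63407}{48778}$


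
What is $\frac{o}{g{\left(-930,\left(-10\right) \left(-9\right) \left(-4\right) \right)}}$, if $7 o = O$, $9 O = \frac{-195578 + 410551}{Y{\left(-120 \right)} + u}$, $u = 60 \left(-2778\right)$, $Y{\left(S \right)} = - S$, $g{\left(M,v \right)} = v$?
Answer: $\frac{214973}{3777580800} \approx 5.6908 \cdot 10^{-5}$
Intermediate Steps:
$u = -166680$
$O = - \frac{214973}{1499040}$ ($O = \frac{\left(-195578 + 410551\right) \frac{1}{\left(-1\right) \left(-120\right) - 166680}}{9} = \frac{214973 \frac{1}{120 - 166680}}{9} = \frac{214973 \frac{1}{-166560}}{9} = \frac{214973 \left(- \frac{1}{166560}\right)}{9} = \frac{1}{9} \left(- \frac{214973}{166560}\right) = - \frac{214973}{1499040} \approx -0.14341$)
$o = - \frac{214973}{10493280}$ ($o = \frac{1}{7} \left(- \frac{214973}{1499040}\right) = - \frac{214973}{10493280} \approx -0.020487$)
$\frac{o}{g{\left(-930,\left(-10\right) \left(-9\right) \left(-4\right) \right)}} = - \frac{214973}{10493280 \left(-10\right) \left(-9\right) \left(-4\right)} = - \frac{214973}{10493280 \cdot 90 \left(-4\right)} = - \frac{214973}{10493280 \left(-360\right)} = \left(- \frac{214973}{10493280}\right) \left(- \frac{1}{360}\right) = \frac{214973}{3777580800}$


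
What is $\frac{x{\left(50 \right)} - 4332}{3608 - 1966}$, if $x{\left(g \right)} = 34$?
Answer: $- \frac{2149}{821} \approx -2.6175$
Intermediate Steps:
$\frac{x{\left(50 \right)} - 4332}{3608 - 1966} = \frac{34 - 4332}{3608 - 1966} = - \frac{4298}{1642} = \left(-4298\right) \frac{1}{1642} = - \frac{2149}{821}$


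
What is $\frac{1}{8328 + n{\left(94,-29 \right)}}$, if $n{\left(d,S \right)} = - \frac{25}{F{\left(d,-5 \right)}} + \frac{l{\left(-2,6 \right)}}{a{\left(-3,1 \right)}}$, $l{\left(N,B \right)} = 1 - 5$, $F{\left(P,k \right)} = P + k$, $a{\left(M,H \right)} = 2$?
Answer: $\frac{89}{740989} \approx 0.00012011$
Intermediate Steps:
$l{\left(N,B \right)} = -4$ ($l{\left(N,B \right)} = 1 - 5 = -4$)
$n{\left(d,S \right)} = -2 - \frac{25}{-5 + d}$ ($n{\left(d,S \right)} = - \frac{25}{d - 5} - \frac{4}{2} = - \frac{25}{-5 + d} - 2 = -2 - \frac{25}{-5 + d}$)
$\frac{1}{8328 + n{\left(94,-29 \right)}} = \frac{1}{8328 + \frac{-15 - 188}{-5 + 94}} = \frac{1}{8328 + \frac{-15 - 188}{89}} = \frac{1}{8328 + \frac{1}{89} \left(-203\right)} = \frac{1}{8328 - \frac{203}{89}} = \frac{1}{\frac{740989}{89}} = \frac{89}{740989}$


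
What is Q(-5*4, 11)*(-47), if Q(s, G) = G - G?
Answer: 0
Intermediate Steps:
Q(s, G) = 0
Q(-5*4, 11)*(-47) = 0*(-47) = 0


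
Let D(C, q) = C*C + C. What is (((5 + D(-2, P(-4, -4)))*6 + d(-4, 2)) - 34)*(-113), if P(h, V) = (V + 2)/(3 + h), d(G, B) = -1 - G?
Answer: -1243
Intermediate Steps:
P(h, V) = (2 + V)/(3 + h)
D(C, q) = C + C**2 (D(C, q) = C**2 + C = C + C**2)
(((5 + D(-2, P(-4, -4)))*6 + d(-4, 2)) - 34)*(-113) = (((5 - 2*(1 - 2))*6 + (-1 - 1*(-4))) - 34)*(-113) = (((5 - 2*(-1))*6 + (-1 + 4)) - 34)*(-113) = (((5 + 2)*6 + 3) - 34)*(-113) = ((7*6 + 3) - 34)*(-113) = ((42 + 3) - 34)*(-113) = (45 - 34)*(-113) = 11*(-113) = -1243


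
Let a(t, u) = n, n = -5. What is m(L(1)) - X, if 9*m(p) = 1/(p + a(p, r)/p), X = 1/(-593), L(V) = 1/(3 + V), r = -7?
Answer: -1661/421623 ≈ -0.0039395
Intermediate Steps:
a(t, u) = -5
X = -1/593 ≈ -0.0016863
m(p) = 1/(9*(p - 5/p))
m(L(1)) - X = 1/(9*(3 + 1)*(-5 + (1/(3 + 1))**2)) - 1*(-1/593) = (1/9)/(4*(-5 + (1/4)**2)) + 1/593 = (1/9)*(1/4)/(-5 + (1/4)**2) + 1/593 = (1/9)*(1/4)/(-5 + 1/16) + 1/593 = (1/9)*(1/4)/(-79/16) + 1/593 = (1/9)*(1/4)*(-16/79) + 1/593 = -4/711 + 1/593 = -1661/421623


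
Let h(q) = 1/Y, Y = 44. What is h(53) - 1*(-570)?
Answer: 25081/44 ≈ 570.02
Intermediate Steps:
h(q) = 1/44
h(53) - 1*(-570) = 1/44 - 1*(-570) = 1/44 + 570 = 25081/44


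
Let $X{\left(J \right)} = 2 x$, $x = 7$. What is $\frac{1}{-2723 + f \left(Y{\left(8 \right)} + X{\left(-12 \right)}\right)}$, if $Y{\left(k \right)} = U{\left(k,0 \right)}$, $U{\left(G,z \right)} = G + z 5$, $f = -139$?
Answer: $- \frac{1}{5781} \approx -0.00017298$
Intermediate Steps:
$X{\left(J \right)} = 14$ ($X{\left(J \right)} = 2 \cdot 7 = 14$)
$U{\left(G,z \right)} = G + 5 z$
$Y{\left(k \right)} = k$ ($Y{\left(k \right)} = k + 5 \cdot 0 = k + 0 = k$)
$\frac{1}{-2723 + f \left(Y{\left(8 \right)} + X{\left(-12 \right)}\right)} = \frac{1}{-2723 - 139 \left(8 + 14\right)} = \frac{1}{-2723 - 3058} = \frac{1}{-5781} = - \frac{1}{5781}$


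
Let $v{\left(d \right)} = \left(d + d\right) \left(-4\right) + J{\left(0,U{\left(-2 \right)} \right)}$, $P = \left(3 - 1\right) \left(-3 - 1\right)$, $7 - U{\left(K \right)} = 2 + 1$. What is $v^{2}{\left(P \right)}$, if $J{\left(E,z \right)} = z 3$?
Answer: $5776$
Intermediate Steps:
$U{\left(K \right)} = 4$ ($U{\left(K \right)} = 7 - \left(2 + 1\right) = 7 - 3 = 4$)
$P = -8$ ($P = 2 \left(-4\right) = -8$)
$J{\left(E,z \right)} = 3 z$
$v{\left(d \right)} = 12 - 8 d$ ($v{\left(d \right)} = \left(d + d\right) \left(-4\right) + 3 \cdot 4 = 2 d \left(-4\right) + 12 = - 8 d + 12 = 12 - 8 d$)
$v^{2}{\left(P \right)} = \left(12 - -64\right)^{2} = \left(12 + 64\right)^{2} = 76^{2} = 5776$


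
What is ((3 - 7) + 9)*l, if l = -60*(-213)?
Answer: 63900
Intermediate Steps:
l = 12780
((3 - 7) + 9)*l = ((3 - 7) + 9)*12780 = (-4 + 9)*12780 = 5*12780 = 63900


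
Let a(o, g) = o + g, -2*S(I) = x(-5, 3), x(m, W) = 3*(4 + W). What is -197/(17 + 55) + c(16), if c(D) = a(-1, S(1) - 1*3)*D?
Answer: -16901/72 ≈ -234.74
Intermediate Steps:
x(m, W) = 12 + 3*W
S(I) = -21/2 (S(I) = -(12 + 3*3)/2 = -(12 + 9)/2 = -½*21 = -21/2)
a(o, g) = g + o
c(D) = -29*D/2 (c(D) = ((-21/2 - 1*3) - 1)*D = ((-21/2 - 3) - 1)*D = (-27/2 - 1)*D = -29*D/2)
-197/(17 + 55) + c(16) = -197/(17 + 55) - 29/2*16 = -197/72 - 232 = -16901/72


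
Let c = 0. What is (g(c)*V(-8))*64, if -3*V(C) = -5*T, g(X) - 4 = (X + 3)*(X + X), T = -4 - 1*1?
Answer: -6400/3 ≈ -2133.3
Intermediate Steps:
T = -5 (T = -4 - 1 = -5)
g(X) = 4 + 2*X*(3 + X) (g(X) = 4 + (X + 3)*(X + X) = 4 + (3 + X)*(2*X) = 4 + 2*X*(3 + X))
V(C) = -25/3 (V(C) = -(-5)*(-5)/3 = -⅓*25 = -25/3)
(g(c)*V(-8))*64 = ((4 + 2*0² + 6*0)*(-25/3))*64 = ((4 + 2*0 + 0)*(-25/3))*64 = ((4 + 0 + 0)*(-25/3))*64 = (4*(-25/3))*64 = -100/3*64 = -6400/3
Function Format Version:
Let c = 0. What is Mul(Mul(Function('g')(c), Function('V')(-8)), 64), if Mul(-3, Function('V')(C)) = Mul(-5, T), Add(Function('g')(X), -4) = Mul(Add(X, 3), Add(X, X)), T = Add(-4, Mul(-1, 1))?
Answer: Rational(-6400, 3) ≈ -2133.3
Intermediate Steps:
T = -5 (T = Add(-4, -1) = -5)
Function('g')(X) = Add(4, Mul(2, X, Add(3, X))) (Function('g')(X) = Add(4, Mul(Add(X, 3), Add(X, X))) = Add(4, Mul(Add(3, X), Mul(2, X))) = Add(4, Mul(2, X, Add(3, X))))
Function('V')(C) = Rational(-25, 3) (Function('V')(C) = Mul(Rational(-1, 3), Mul(-5, -5)) = Mul(Rational(-1, 3), 25) = Rational(-25, 3))
Mul(Mul(Function('g')(c), Function('V')(-8)), 64) = Mul(Mul(Add(4, Mul(2, Pow(0, 2)), Mul(6, 0)), Rational(-25, 3)), 64) = Mul(Mul(Add(4, Mul(2, 0), 0), Rational(-25, 3)), 64) = Mul(Mul(Add(4, 0, 0), Rational(-25, 3)), 64) = Mul(Mul(4, Rational(-25, 3)), 64) = Mul(Rational(-100, 3), 64) = Rational(-6400, 3)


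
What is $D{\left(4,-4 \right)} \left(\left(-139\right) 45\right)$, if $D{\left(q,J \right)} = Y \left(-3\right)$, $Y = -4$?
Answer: $-75060$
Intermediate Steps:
$D{\left(q,J \right)} = 12$ ($D{\left(q,J \right)} = \left(-4\right) \left(-3\right) = 12$)
$D{\left(4,-4 \right)} \left(\left(-139\right) 45\right) = 12 \left(\left(-139\right) 45\right) = 12 \left(-6255\right) = -75060$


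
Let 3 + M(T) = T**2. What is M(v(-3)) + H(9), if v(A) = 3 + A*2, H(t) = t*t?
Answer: 87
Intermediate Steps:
H(t) = t**2
v(A) = 3 + 2*A
M(T) = -3 + T**2
M(v(-3)) + H(9) = (-3 + (3 + 2*(-3))**2) + 9**2 = (-3 + (3 - 6)**2) + 81 = (-3 + (-3)**2) + 81 = (-3 + 9) + 81 = 6 + 81 = 87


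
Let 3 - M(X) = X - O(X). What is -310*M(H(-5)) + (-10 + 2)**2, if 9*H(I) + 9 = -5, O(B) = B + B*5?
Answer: 13906/9 ≈ 1545.1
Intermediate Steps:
O(B) = 6*B (O(B) = B + 5*B = 6*B)
H(I) = -14/9 (H(I) = -1 + (1/9)*(-5) = -1 - 5/9 = -14/9)
M(X) = 3 + 5*X (M(X) = 3 - (X - 6*X) = 3 - (-5)*X = 3 + 5*X)
-310*M(H(-5)) + (-10 + 2)**2 = -310*(3 + 5*(-14/9)) + (-10 + 2)**2 = -310*(3 - 70/9) + (-8)**2 = -310*(-43/9) + 64 = 13330/9 + 64 = 13906/9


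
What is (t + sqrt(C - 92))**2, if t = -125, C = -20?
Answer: 15513 - 1000*I*sqrt(7) ≈ 15513.0 - 2645.8*I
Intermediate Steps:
(t + sqrt(C - 92))**2 = (-125 + sqrt(-20 - 92))**2 = (-125 + sqrt(-112))**2 = (-125 + 4*I*sqrt(7))**2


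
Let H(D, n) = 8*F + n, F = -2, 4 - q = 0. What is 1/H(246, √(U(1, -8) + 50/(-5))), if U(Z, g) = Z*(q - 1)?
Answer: -16/263 - I*√7/263 ≈ -0.060836 - 0.01006*I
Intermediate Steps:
q = 4 (q = 4 - 1*0 = 4 + 0 = 4)
U(Z, g) = 3*Z (U(Z, g) = Z*(4 - 1) = Z*3 = 3*Z)
H(D, n) = -16 + n (H(D, n) = 8*(-2) + n = -16 + n)
1/H(246, √(U(1, -8) + 50/(-5))) = 1/(-16 + √(3*1 + 50/(-5))) = 1/(-16 + √(3 + 50*(-⅕))) = 1/(-16 + √(3 - 10)) = 1/(-16 + √(-7)) = 1/(-16 + I*√7)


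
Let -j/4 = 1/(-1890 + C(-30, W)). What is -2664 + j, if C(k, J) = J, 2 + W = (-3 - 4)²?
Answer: -4909748/1843 ≈ -2664.0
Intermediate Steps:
W = 47 (W = -2 + (-3 - 4)² = -2 + (-7)² = -2 + 49 = 47)
j = 4/1843 (j = -4/(-1890 + 47) = -4/(-1843) = -4*(-1/1843) = 4/1843 ≈ 0.0021704)
-2664 + j = -2664 + 4/1843 = -4909748/1843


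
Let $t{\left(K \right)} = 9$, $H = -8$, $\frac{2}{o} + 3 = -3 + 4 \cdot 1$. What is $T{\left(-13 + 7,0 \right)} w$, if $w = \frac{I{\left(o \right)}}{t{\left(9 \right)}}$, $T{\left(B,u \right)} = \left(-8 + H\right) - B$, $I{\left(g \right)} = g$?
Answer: $\frac{10}{9} \approx 1.1111$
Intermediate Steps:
$o = -1$ ($o = \frac{2}{-3 + \left(-3 + 4 \cdot 1\right)} = \frac{2}{-3 + \left(-3 + 4\right)} = \frac{2}{-3 + 1} = \frac{2}{-2} = 2 \left(- \frac{1}{2}\right) = -1$)
$T{\left(B,u \right)} = -16 - B$ ($T{\left(B,u \right)} = \left(-8 - 8\right) - B = -16 - B$)
$w = - \frac{1}{9} \approx -0.11111$
$T{\left(-13 + 7,0 \right)} w = \left(-16 - \left(-13 + 7\right)\right) \left(- \frac{1}{9}\right) = \left(-16 - -6\right) \left(- \frac{1}{9}\right) = \left(-16 + 6\right) \left(- \frac{1}{9}\right) = \left(-10\right) \left(- \frac{1}{9}\right) = \frac{10}{9}$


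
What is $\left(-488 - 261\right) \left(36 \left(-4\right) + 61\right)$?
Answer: $62167$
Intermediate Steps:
$\left(-488 - 261\right) \left(36 \left(-4\right) + 61\right) = - 749 \left(-144 + 61\right) = \left(-749\right) \left(-83\right) = 62167$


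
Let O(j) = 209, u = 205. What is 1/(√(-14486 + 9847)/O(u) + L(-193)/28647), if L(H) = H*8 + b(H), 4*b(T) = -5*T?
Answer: -35778757652/85182589073 - 3764411024*I*√4639/85182589073 ≈ -0.42002 - 3.0099*I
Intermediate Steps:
b(T) = -5*T/4 (b(T) = (-5*T)/4 = -5*T/4)
L(H) = 27*H/4 (L(H) = H*8 - 5*H/4 = 8*H - 5*H/4 = 27*H/4)
1/(√(-14486 + 9847)/O(u) + L(-193)/28647) = 1/(√(-14486 + 9847)/209 + ((27/4)*(-193))/28647) = 1/(√(-4639)*(1/209) - 5211/4*1/28647) = 1/((I*√4639)*(1/209) - 193/4244) = 1/(I*√4639/209 - 193/4244) = 1/(-193/4244 + I*√4639/209)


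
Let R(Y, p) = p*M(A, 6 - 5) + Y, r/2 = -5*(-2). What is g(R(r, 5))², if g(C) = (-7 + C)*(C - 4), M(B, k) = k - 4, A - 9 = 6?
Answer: 4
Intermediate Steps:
A = 15 (A = 9 + 6 = 15)
M(B, k) = -4 + k
r = 20 (r = 2*(-5*(-2)) = 2*10 = 20)
R(Y, p) = Y - 3*p (R(Y, p) = p*(-4 + (6 - 5)) + Y = p*(-4 + 1) + Y = p*(-3) + Y = -3*p + Y = Y - 3*p)
g(C) = (-7 + C)*(-4 + C)
g(R(r, 5))² = (28 + (20 - 3*5)² - 11*(20 - 3*5))² = (28 + (20 - 15)² - 11*(20 - 15))² = (28 + 5² - 11*5)² = (28 + 25 - 55)² = (-2)² = 4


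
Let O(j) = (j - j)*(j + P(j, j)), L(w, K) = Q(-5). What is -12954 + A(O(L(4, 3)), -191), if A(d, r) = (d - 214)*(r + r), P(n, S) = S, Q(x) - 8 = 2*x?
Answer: 68794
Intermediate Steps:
Q(x) = 8 + 2*x
L(w, K) = -2 (L(w, K) = 8 + 2*(-5) = 8 - 10 = -2)
O(j) = 0 (O(j) = (j - j)*(j + j) = 0*(2*j) = 0)
A(d, r) = 2*r*(-214 + d) (A(d, r) = (-214 + d)*(2*r) = 2*r*(-214 + d))
-12954 + A(O(L(4, 3)), -191) = -12954 + 2*(-191)*(-214 + 0) = -12954 + 2*(-191)*(-214) = -12954 + 81748 = 68794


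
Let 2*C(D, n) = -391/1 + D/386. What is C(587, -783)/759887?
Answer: -150339/586632764 ≈ -0.00025627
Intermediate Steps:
C(D, n) = -391/2 + D/772 (C(D, n) = (-391/1 + D/386)/2 = (-391*1 + D*(1/386))/2 = (-391 + D/386)/2 = -391/2 + D/772)
C(587, -783)/759887 = (-391/2 + (1/772)*587)/759887 = (-391/2 + 587/772)*(1/759887) = -150339/772*1/759887 = -150339/586632764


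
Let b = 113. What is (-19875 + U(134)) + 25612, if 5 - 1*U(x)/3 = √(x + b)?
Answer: 5752 - 3*√247 ≈ 5704.9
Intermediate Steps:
U(x) = 15 - 3*√(113 + x) (U(x) = 15 - 3*√(x + 113) = 15 - 3*√(113 + x))
(-19875 + U(134)) + 25612 = (-19875 + (15 - 3*√(113 + 134))) + 25612 = (-19875 + (15 - 3*√247)) + 25612 = (-19860 - 3*√247) + 25612 = 5752 - 3*√247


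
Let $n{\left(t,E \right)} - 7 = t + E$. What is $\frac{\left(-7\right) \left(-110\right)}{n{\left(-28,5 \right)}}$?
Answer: $- \frac{385}{8} \approx -48.125$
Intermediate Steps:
$n{\left(t,E \right)} = 7 + E + t$ ($n{\left(t,E \right)} = 7 + \left(t + E\right) = 7 + \left(E + t\right) = 7 + E + t$)
$\frac{\left(-7\right) \left(-110\right)}{n{\left(-28,5 \right)}} = \frac{\left(-7\right) \left(-110\right)}{7 + 5 - 28} = \frac{770}{-16} = 770 \left(- \frac{1}{16}\right) = - \frac{385}{8}$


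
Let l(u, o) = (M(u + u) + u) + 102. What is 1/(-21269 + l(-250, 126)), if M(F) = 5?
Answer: -1/21412 ≈ -4.6703e-5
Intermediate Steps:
l(u, o) = 107 + u (l(u, o) = (5 + u) + 102 = 107 + u)
1/(-21269 + l(-250, 126)) = 1/(-21269 + (107 - 250)) = 1/(-21269 - 143) = 1/(-21412) = -1/21412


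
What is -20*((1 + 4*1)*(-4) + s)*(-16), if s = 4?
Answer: -5120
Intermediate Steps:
-20*((1 + 4*1)*(-4) + s)*(-16) = -20*((1 + 4*1)*(-4) + 4)*(-16) = -20*((1 + 4)*(-4) + 4)*(-16) = -20*(5*(-4) + 4)*(-16) = -20*(-20 + 4)*(-16) = -20*(-16)*(-16) = 320*(-16) = -5120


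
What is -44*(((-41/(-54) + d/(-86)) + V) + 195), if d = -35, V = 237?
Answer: -22127864/1161 ≈ -19059.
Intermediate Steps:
-44*(((-41/(-54) + d/(-86)) + V) + 195) = -44*(((-41/(-54) - 35/(-86)) + 237) + 195) = -44*(((-41*(-1/54) - 35*(-1/86)) + 237) + 195) = -44*(((41/54 + 35/86) + 237) + 195) = -44*((1354/1161 + 237) + 195) = -44*(276511/1161 + 195) = -44*502906/1161 = -22127864/1161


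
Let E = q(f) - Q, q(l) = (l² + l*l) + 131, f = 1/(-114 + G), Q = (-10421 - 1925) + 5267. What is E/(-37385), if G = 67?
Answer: -15926892/82583465 ≈ -0.19286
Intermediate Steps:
Q = -7079 (Q = -12346 + 5267 = -7079)
f = -1/47 (f = 1/(-114 + 67) = 1/(-47) = -1/47 ≈ -0.021277)
q(l) = 131 + 2*l² (q(l) = (l² + l²) + 131 = 2*l² + 131 = 131 + 2*l²)
E = 15926892/2209 (E = (131 + 2*(-1/47)²) - 1*(-7079) = (131 + 2*(1/2209)) + 7079 = (131 + 2/2209) + 7079 = 289381/2209 + 7079 = 15926892/2209 ≈ 7210.0)
E/(-37385) = (15926892/2209)/(-37385) = (15926892/2209)*(-1/37385) = -15926892/82583465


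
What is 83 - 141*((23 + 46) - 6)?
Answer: -8800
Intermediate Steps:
83 - 141*((23 + 46) - 6) = 83 - 141*(69 - 6) = 83 - 141*63 = 83 - 8883 = -8800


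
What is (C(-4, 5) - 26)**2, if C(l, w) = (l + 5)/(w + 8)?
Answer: 113569/169 ≈ 672.01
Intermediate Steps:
C(l, w) = (5 + l)/(8 + w)
(C(-4, 5) - 26)**2 = ((5 - 4)/(8 + 5) - 26)**2 = (1/13 - 26)**2 = (-337/13)**2 = 113569/169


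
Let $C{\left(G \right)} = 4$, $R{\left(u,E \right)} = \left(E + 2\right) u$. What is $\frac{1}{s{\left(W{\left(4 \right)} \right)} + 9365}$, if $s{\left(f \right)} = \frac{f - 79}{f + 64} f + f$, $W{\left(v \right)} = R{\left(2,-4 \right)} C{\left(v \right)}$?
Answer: $\frac{3}{28142} \approx 0.0001066$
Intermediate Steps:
$R{\left(u,E \right)} = u \left(2 + E\right)$ ($R{\left(u,E \right)} = \left(2 + E\right) u = u \left(2 + E\right)$)
$W{\left(v \right)} = -16$ ($W{\left(v \right)} = 2 \left(2 - 4\right) 4 = 2 \left(-2\right) 4 = \left(-4\right) 4 = -16$)
$s{\left(f \right)} = f + \frac{f \left(-79 + f\right)}{64 + f}$ ($s{\left(f \right)} = \frac{-79 + f}{64 + f} f + f = \frac{f \left(-79 + f\right)}{64 + f} + f = f + \frac{f \left(-79 + f\right)}{64 + f}$)
$\frac{1}{s{\left(W{\left(4 \right)} \right)} + 9365} = \frac{1}{- \frac{16 \left(-15 + 2 \left(-16\right)\right)}{64 - 16} + 9365} = \frac{1}{- \frac{16 \left(-15 - 32\right)}{48} + 9365} = \frac{1}{\left(-16\right) \frac{1}{48} \left(-47\right) + 9365} = \frac{1}{\frac{47}{3} + 9365} = \frac{1}{\frac{28142}{3}} = \frac{3}{28142}$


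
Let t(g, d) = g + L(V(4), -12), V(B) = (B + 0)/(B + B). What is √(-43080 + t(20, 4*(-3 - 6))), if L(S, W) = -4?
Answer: 2*I*√10766 ≈ 207.52*I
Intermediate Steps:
V(B) = ½ (V(B) = B/((2*B)) = B*(1/(2*B)) = ½)
t(g, d) = -4 + g (t(g, d) = g - 4 = -4 + g)
√(-43080 + t(20, 4*(-3 - 6))) = √(-43080 + (-4 + 20)) = √(-43080 + 16) = √(-43064) = 2*I*√10766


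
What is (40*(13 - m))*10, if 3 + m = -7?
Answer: 9200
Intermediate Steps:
m = -10 (m = -3 - 7 = -10)
(40*(13 - m))*10 = (40*(13 - 1*(-10)))*10 = (40*(13 + 10))*10 = (40*23)*10 = 920*10 = 9200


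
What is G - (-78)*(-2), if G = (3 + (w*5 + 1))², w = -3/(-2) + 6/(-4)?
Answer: -140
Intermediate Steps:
w = 0 (w = -3*(-½) + 6*(-¼) = 3/2 - 3/2 = 0)
G = 16 (G = (3 + (0*5 + 1))² = (3 + (0 + 1))² = (3 + 1)² = 4² = 16)
G - (-78)*(-2) = 16 - (-78)*(-2) = 16 - 13*12 = 16 - 156 = -140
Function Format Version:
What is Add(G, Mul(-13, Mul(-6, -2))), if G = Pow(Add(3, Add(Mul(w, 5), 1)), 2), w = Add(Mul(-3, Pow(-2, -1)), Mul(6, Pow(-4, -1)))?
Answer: -140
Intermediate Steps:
w = 0 (w = Add(Mul(-3, Rational(-1, 2)), Mul(6, Rational(-1, 4))) = Add(Rational(3, 2), Rational(-3, 2)) = 0)
G = 16 (G = Pow(Add(3, Add(Mul(0, 5), 1)), 2) = Pow(Add(3, Add(0, 1)), 2) = Pow(Add(3, 1), 2) = Pow(4, 2) = 16)
Add(G, Mul(-13, Mul(-6, -2))) = Add(16, Mul(-13, Mul(-6, -2))) = Add(16, Mul(-13, 12)) = Add(16, -156) = -140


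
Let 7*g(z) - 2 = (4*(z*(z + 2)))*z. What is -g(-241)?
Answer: 55525434/7 ≈ 7.9322e+6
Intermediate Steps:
g(z) = 2/7 + 4*z²*(2 + z)/7 (g(z) = 2/7 + ((4*(z*(z + 2)))*z)/7 = 2/7 + ((4*(z*(2 + z)))*z)/7 = 2/7 + ((4*z*(2 + z))*z)/7 = 2/7 + (4*z²*(2 + z))/7 = 2/7 + 4*z²*(2 + z)/7)
-g(-241) = -(2/7 + (4/7)*(-241)³ + (8/7)*(-241)²) = -(2/7 + (4/7)*(-13997521) + (8/7)*58081) = -(2/7 - 55990084/7 + 464648/7) = -1*(-55525434/7) = 55525434/7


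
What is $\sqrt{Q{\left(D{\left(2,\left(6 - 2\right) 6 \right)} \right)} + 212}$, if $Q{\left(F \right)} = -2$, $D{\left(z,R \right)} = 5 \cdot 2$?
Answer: $\sqrt{210} \approx 14.491$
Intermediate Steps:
$D{\left(z,R \right)} = 10$
$\sqrt{Q{\left(D{\left(2,\left(6 - 2\right) 6 \right)} \right)} + 212} = \sqrt{-2 + 212} = \sqrt{210}$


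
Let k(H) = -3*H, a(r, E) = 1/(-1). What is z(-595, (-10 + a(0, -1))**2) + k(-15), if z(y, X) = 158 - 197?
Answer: 6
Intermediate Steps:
a(r, E) = -1
z(y, X) = -39
z(-595, (-10 + a(0, -1))**2) + k(-15) = -39 - 3*(-15) = -39 + 45 = 6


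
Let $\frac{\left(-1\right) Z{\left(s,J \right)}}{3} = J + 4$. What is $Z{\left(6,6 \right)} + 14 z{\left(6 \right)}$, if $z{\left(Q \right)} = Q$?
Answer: $54$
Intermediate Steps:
$Z{\left(s,J \right)} = -12 - 3 J$ ($Z{\left(s,J \right)} = - 3 \left(J + 4\right) = - 3 \left(4 + J\right) = -12 - 3 J$)
$Z{\left(6,6 \right)} + 14 z{\left(6 \right)} = \left(-12 - 18\right) + 14 \cdot 6 = \left(-12 - 18\right) + 84 = -30 + 84 = 54$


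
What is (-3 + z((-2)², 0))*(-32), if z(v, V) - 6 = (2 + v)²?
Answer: -1248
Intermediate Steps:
z(v, V) = 6 + (2 + v)²
(-3 + z((-2)², 0))*(-32) = (-3 + (6 + (2 + (-2)²)²))*(-32) = (-3 + (6 + (2 + 4)²))*(-32) = (-3 + (6 + 6²))*(-32) = (-3 + (6 + 36))*(-32) = (-3 + 42)*(-32) = 39*(-32) = -1248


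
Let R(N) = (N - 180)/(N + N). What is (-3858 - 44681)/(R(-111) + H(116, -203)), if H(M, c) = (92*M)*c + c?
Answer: 3591886/160329709 ≈ 0.022403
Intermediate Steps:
H(M, c) = c + 92*M*c (H(M, c) = 92*M*c + c = c + 92*M*c)
R(N) = (-180 + N)/(2*N) (R(N) = (-180 + N)/((2*N)) = (-180 + N)*(1/(2*N)) = (-180 + N)/(2*N))
(-3858 - 44681)/(R(-111) + H(116, -203)) = (-3858 - 44681)/((½)*(-180 - 111)/(-111) - 203*(1 + 92*116)) = -48539/((½)*(-1/111)*(-291) - 203*(1 + 10672)) = -48539/(97/74 - 203*10673) = -48539/(97/74 - 2166619) = -48539/(-160329709/74) = -48539*(-74/160329709) = 3591886/160329709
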